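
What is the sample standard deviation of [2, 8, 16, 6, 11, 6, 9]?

4.424

Step 1: Compute the mean: 8.2857
Step 2: Sum of squared deviations from the mean: 117.4286
Step 3: Sample variance = 117.4286 / 6 = 19.5714
Step 4: Standard deviation = sqrt(19.5714) = 4.424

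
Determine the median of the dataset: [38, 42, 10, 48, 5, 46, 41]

41

Step 1: Sort the data in ascending order: [5, 10, 38, 41, 42, 46, 48]
Step 2: The number of values is n = 7.
Step 3: Since n is odd, the median is the middle value at position 4: 41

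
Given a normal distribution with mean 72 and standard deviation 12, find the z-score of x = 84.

1

Step 1: Recall the z-score formula: z = (x - mu) / sigma
Step 2: Substitute values: z = (84 - 72) / 12
Step 3: z = 12 / 12 = 1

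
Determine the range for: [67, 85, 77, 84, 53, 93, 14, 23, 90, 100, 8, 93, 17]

92

Step 1: Identify the maximum value: max = 100
Step 2: Identify the minimum value: min = 8
Step 3: Range = max - min = 100 - 8 = 92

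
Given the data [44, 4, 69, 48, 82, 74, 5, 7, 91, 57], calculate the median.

52.5

Step 1: Sort the data in ascending order: [4, 5, 7, 44, 48, 57, 69, 74, 82, 91]
Step 2: The number of values is n = 10.
Step 3: Since n is even, the median is the average of positions 5 and 6:
  Median = (48 + 57) / 2 = 52.5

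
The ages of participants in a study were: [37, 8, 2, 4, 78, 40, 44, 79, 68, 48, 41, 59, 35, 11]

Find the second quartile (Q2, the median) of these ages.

40.5

Step 1: Sort the data: [2, 4, 8, 11, 35, 37, 40, 41, 44, 48, 59, 68, 78, 79]
Step 2: n = 14
Step 3: Q2 is the median. Since n is even, it is the average of the values at positions 7 and 8:
  Q2 = (40 + 41) / 2 = 40.5
Step 4: Q2 = 40.5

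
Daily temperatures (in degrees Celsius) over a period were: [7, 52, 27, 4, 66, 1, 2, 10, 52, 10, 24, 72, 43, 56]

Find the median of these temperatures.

25.5

Step 1: Sort the data in ascending order: [1, 2, 4, 7, 10, 10, 24, 27, 43, 52, 52, 56, 66, 72]
Step 2: The number of values is n = 14.
Step 3: Since n is even, the median is the average of positions 7 and 8:
  Median = (24 + 27) / 2 = 25.5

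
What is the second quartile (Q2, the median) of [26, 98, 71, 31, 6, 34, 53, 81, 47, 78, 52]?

52

Step 1: Sort the data: [6, 26, 31, 34, 47, 52, 53, 71, 78, 81, 98]
Step 2: n = 11
Step 3: Q2 is the median. Since n is odd, it is the middle value at position 6: 52
Step 4: Q2 = 52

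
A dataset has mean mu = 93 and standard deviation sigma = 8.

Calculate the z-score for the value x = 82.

-1.375

Step 1: Recall the z-score formula: z = (x - mu) / sigma
Step 2: Substitute values: z = (82 - 93) / 8
Step 3: z = -11 / 8 = -1.375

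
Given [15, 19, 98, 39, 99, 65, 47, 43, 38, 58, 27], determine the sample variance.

803.1636

Step 1: Compute the mean: (15 + 19 + 98 + 39 + 99 + 65 + 47 + 43 + 38 + 58 + 27) / 11 = 49.8182
Step 2: Compute squared deviations from the mean:
  (15 - 49.8182)^2 = 1212.3058
  (19 - 49.8182)^2 = 949.7603
  (98 - 49.8182)^2 = 2321.4876
  (39 - 49.8182)^2 = 117.0331
  (99 - 49.8182)^2 = 2418.8512
  (65 - 49.8182)^2 = 230.4876
  (47 - 49.8182)^2 = 7.9421
  (43 - 49.8182)^2 = 46.4876
  (38 - 49.8182)^2 = 139.6694
  (58 - 49.8182)^2 = 66.9421
  (27 - 49.8182)^2 = 520.6694
Step 3: Sum of squared deviations = 8031.6364
Step 4: Sample variance = 8031.6364 / 10 = 803.1636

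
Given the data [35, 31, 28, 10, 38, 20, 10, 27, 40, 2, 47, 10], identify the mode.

10

Step 1: Count the frequency of each value:
  2: appears 1 time(s)
  10: appears 3 time(s)
  20: appears 1 time(s)
  27: appears 1 time(s)
  28: appears 1 time(s)
  31: appears 1 time(s)
  35: appears 1 time(s)
  38: appears 1 time(s)
  40: appears 1 time(s)
  47: appears 1 time(s)
Step 2: The value 10 appears most frequently (3 times).
Step 3: Mode = 10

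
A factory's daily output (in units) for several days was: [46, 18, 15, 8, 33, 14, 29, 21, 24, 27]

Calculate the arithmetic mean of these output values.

23.5

Step 1: Sum all values: 46 + 18 + 15 + 8 + 33 + 14 + 29 + 21 + 24 + 27 = 235
Step 2: Count the number of values: n = 10
Step 3: Mean = sum / n = 235 / 10 = 23.5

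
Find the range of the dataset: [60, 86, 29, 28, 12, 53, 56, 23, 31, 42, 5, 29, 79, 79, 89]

84

Step 1: Identify the maximum value: max = 89
Step 2: Identify the minimum value: min = 5
Step 3: Range = max - min = 89 - 5 = 84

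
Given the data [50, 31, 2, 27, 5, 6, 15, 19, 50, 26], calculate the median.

22.5

Step 1: Sort the data in ascending order: [2, 5, 6, 15, 19, 26, 27, 31, 50, 50]
Step 2: The number of values is n = 10.
Step 3: Since n is even, the median is the average of positions 5 and 6:
  Median = (19 + 26) / 2 = 22.5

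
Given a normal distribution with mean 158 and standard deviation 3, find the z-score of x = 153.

-1.6667

Step 1: Recall the z-score formula: z = (x - mu) / sigma
Step 2: Substitute values: z = (153 - 158) / 3
Step 3: z = -5 / 3 = -1.6667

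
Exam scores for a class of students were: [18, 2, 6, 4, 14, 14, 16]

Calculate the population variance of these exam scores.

35.102

Step 1: Compute the mean: (18 + 2 + 6 + 4 + 14 + 14 + 16) / 7 = 10.5714
Step 2: Compute squared deviations from the mean:
  (18 - 10.5714)^2 = 55.1837
  (2 - 10.5714)^2 = 73.4694
  (6 - 10.5714)^2 = 20.898
  (4 - 10.5714)^2 = 43.1837
  (14 - 10.5714)^2 = 11.7551
  (14 - 10.5714)^2 = 11.7551
  (16 - 10.5714)^2 = 29.4694
Step 3: Sum of squared deviations = 245.7143
Step 4: Population variance = 245.7143 / 7 = 35.102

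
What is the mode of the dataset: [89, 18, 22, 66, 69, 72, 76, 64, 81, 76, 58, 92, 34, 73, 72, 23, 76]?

76

Step 1: Count the frequency of each value:
  18: appears 1 time(s)
  22: appears 1 time(s)
  23: appears 1 time(s)
  34: appears 1 time(s)
  58: appears 1 time(s)
  64: appears 1 time(s)
  66: appears 1 time(s)
  69: appears 1 time(s)
  72: appears 2 time(s)
  73: appears 1 time(s)
  76: appears 3 time(s)
  81: appears 1 time(s)
  89: appears 1 time(s)
  92: appears 1 time(s)
Step 2: The value 76 appears most frequently (3 times).
Step 3: Mode = 76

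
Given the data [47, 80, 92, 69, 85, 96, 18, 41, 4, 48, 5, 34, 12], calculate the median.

47

Step 1: Sort the data in ascending order: [4, 5, 12, 18, 34, 41, 47, 48, 69, 80, 85, 92, 96]
Step 2: The number of values is n = 13.
Step 3: Since n is odd, the median is the middle value at position 7: 47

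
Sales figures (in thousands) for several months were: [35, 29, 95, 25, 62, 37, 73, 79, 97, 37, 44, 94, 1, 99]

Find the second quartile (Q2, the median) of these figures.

53

Step 1: Sort the data: [1, 25, 29, 35, 37, 37, 44, 62, 73, 79, 94, 95, 97, 99]
Step 2: n = 14
Step 3: Q2 is the median. Since n is even, it is the average of the values at positions 7 and 8:
  Q2 = (44 + 62) / 2 = 53
Step 4: Q2 = 53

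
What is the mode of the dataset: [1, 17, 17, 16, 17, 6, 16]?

17

Step 1: Count the frequency of each value:
  1: appears 1 time(s)
  6: appears 1 time(s)
  16: appears 2 time(s)
  17: appears 3 time(s)
Step 2: The value 17 appears most frequently (3 times).
Step 3: Mode = 17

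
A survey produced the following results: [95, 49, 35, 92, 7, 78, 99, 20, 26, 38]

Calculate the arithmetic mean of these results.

53.9

Step 1: Sum all values: 95 + 49 + 35 + 92 + 7 + 78 + 99 + 20 + 26 + 38 = 539
Step 2: Count the number of values: n = 10
Step 3: Mean = sum / n = 539 / 10 = 53.9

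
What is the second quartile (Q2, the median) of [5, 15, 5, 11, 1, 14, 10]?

10

Step 1: Sort the data: [1, 5, 5, 10, 11, 14, 15]
Step 2: n = 7
Step 3: Q2 is the median. Since n is odd, it is the middle value at position 4: 10
Step 4: Q2 = 10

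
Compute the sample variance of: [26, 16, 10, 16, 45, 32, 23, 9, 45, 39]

186.7667

Step 1: Compute the mean: (26 + 16 + 10 + 16 + 45 + 32 + 23 + 9 + 45 + 39) / 10 = 26.1
Step 2: Compute squared deviations from the mean:
  (26 - 26.1)^2 = 0.01
  (16 - 26.1)^2 = 102.01
  (10 - 26.1)^2 = 259.21
  (16 - 26.1)^2 = 102.01
  (45 - 26.1)^2 = 357.21
  (32 - 26.1)^2 = 34.81
  (23 - 26.1)^2 = 9.61
  (9 - 26.1)^2 = 292.41
  (45 - 26.1)^2 = 357.21
  (39 - 26.1)^2 = 166.41
Step 3: Sum of squared deviations = 1680.9
Step 4: Sample variance = 1680.9 / 9 = 186.7667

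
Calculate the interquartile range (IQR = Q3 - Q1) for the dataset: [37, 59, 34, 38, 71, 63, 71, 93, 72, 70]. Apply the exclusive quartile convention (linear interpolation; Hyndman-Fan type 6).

33.5

Step 1: Sort the data: [34, 37, 38, 59, 63, 70, 71, 71, 72, 93]
Step 2: n = 10
Step 3: Using the exclusive quartile method:
  Q1 = 37.75
  Q2 (median) = 66.5
  Q3 = 71.25
  IQR = Q3 - Q1 = 71.25 - 37.75 = 33.5
Step 4: IQR = 33.5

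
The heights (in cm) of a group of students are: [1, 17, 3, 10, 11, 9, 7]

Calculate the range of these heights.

16

Step 1: Identify the maximum value: max = 17
Step 2: Identify the minimum value: min = 1
Step 3: Range = max - min = 17 - 1 = 16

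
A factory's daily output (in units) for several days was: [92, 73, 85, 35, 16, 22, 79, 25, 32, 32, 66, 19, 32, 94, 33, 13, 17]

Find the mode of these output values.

32

Step 1: Count the frequency of each value:
  13: appears 1 time(s)
  16: appears 1 time(s)
  17: appears 1 time(s)
  19: appears 1 time(s)
  22: appears 1 time(s)
  25: appears 1 time(s)
  32: appears 3 time(s)
  33: appears 1 time(s)
  35: appears 1 time(s)
  66: appears 1 time(s)
  73: appears 1 time(s)
  79: appears 1 time(s)
  85: appears 1 time(s)
  92: appears 1 time(s)
  94: appears 1 time(s)
Step 2: The value 32 appears most frequently (3 times).
Step 3: Mode = 32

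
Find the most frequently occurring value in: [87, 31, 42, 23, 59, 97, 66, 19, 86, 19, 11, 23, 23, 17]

23

Step 1: Count the frequency of each value:
  11: appears 1 time(s)
  17: appears 1 time(s)
  19: appears 2 time(s)
  23: appears 3 time(s)
  31: appears 1 time(s)
  42: appears 1 time(s)
  59: appears 1 time(s)
  66: appears 1 time(s)
  86: appears 1 time(s)
  87: appears 1 time(s)
  97: appears 1 time(s)
Step 2: The value 23 appears most frequently (3 times).
Step 3: Mode = 23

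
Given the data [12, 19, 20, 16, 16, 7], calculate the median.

16

Step 1: Sort the data in ascending order: [7, 12, 16, 16, 19, 20]
Step 2: The number of values is n = 6.
Step 3: Since n is even, the median is the average of positions 3 and 4:
  Median = (16 + 16) / 2 = 16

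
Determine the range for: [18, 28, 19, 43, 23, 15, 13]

30

Step 1: Identify the maximum value: max = 43
Step 2: Identify the minimum value: min = 13
Step 3: Range = max - min = 43 - 13 = 30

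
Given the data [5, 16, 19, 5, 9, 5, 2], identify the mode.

5

Step 1: Count the frequency of each value:
  2: appears 1 time(s)
  5: appears 3 time(s)
  9: appears 1 time(s)
  16: appears 1 time(s)
  19: appears 1 time(s)
Step 2: The value 5 appears most frequently (3 times).
Step 3: Mode = 5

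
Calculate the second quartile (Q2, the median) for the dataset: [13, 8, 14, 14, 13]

13

Step 1: Sort the data: [8, 13, 13, 14, 14]
Step 2: n = 5
Step 3: Q2 is the median. Since n is odd, it is the middle value at position 3: 13
Step 4: Q2 = 13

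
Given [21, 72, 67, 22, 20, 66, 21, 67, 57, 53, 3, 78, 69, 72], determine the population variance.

612.1224

Step 1: Compute the mean: (21 + 72 + 67 + 22 + 20 + 66 + 21 + 67 + 57 + 53 + 3 + 78 + 69 + 72) / 14 = 49.1429
Step 2: Compute squared deviations from the mean:
  (21 - 49.1429)^2 = 792.0204
  (72 - 49.1429)^2 = 522.449
  (67 - 49.1429)^2 = 318.8776
  (22 - 49.1429)^2 = 736.7347
  (20 - 49.1429)^2 = 849.3061
  (66 - 49.1429)^2 = 284.1633
  (21 - 49.1429)^2 = 792.0204
  (67 - 49.1429)^2 = 318.8776
  (57 - 49.1429)^2 = 61.7347
  (53 - 49.1429)^2 = 14.8776
  (3 - 49.1429)^2 = 2129.1633
  (78 - 49.1429)^2 = 832.7347
  (69 - 49.1429)^2 = 394.3061
  (72 - 49.1429)^2 = 522.449
Step 3: Sum of squared deviations = 8569.7143
Step 4: Population variance = 8569.7143 / 14 = 612.1224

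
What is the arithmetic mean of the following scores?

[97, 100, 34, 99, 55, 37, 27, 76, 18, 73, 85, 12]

59.4167

Step 1: Sum all values: 97 + 100 + 34 + 99 + 55 + 37 + 27 + 76 + 18 + 73 + 85 + 12 = 713
Step 2: Count the number of values: n = 12
Step 3: Mean = sum / n = 713 / 12 = 59.4167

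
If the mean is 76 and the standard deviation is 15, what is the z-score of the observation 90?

0.9333

Step 1: Recall the z-score formula: z = (x - mu) / sigma
Step 2: Substitute values: z = (90 - 76) / 15
Step 3: z = 14 / 15 = 0.9333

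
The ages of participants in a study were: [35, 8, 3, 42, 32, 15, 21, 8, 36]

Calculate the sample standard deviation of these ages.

14.4376

Step 1: Compute the mean: 22.2222
Step 2: Sum of squared deviations from the mean: 1667.5556
Step 3: Sample variance = 1667.5556 / 8 = 208.4444
Step 4: Standard deviation = sqrt(208.4444) = 14.4376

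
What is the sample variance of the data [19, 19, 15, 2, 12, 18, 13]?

36

Step 1: Compute the mean: (19 + 19 + 15 + 2 + 12 + 18 + 13) / 7 = 14
Step 2: Compute squared deviations from the mean:
  (19 - 14)^2 = 25
  (19 - 14)^2 = 25
  (15 - 14)^2 = 1
  (2 - 14)^2 = 144
  (12 - 14)^2 = 4
  (18 - 14)^2 = 16
  (13 - 14)^2 = 1
Step 3: Sum of squared deviations = 216
Step 4: Sample variance = 216 / 6 = 36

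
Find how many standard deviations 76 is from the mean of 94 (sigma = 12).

-1.5

Step 1: Recall the z-score formula: z = (x - mu) / sigma
Step 2: Substitute values: z = (76 - 94) / 12
Step 3: z = -18 / 12 = -1.5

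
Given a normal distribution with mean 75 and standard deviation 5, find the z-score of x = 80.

1

Step 1: Recall the z-score formula: z = (x - mu) / sigma
Step 2: Substitute values: z = (80 - 75) / 5
Step 3: z = 5 / 5 = 1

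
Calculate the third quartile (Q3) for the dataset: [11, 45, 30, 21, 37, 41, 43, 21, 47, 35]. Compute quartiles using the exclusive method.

43.5

Step 1: Sort the data: [11, 21, 21, 30, 35, 37, 41, 43, 45, 47]
Step 2: n = 10
Step 3: Using the exclusive quartile method:
  Q1 = 21
  Q2 (median) = 36
  Q3 = 43.5
  IQR = Q3 - Q1 = 43.5 - 21 = 22.5
Step 4: Q3 = 43.5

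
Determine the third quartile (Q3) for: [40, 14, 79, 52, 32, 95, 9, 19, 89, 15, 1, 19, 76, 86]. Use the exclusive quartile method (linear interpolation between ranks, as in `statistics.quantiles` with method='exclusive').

80.75

Step 1: Sort the data: [1, 9, 14, 15, 19, 19, 32, 40, 52, 76, 79, 86, 89, 95]
Step 2: n = 14
Step 3: Using the exclusive quartile method:
  Q1 = 14.75
  Q2 (median) = 36
  Q3 = 80.75
  IQR = Q3 - Q1 = 80.75 - 14.75 = 66
Step 4: Q3 = 80.75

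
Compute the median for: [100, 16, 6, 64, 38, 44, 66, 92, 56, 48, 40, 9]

46

Step 1: Sort the data in ascending order: [6, 9, 16, 38, 40, 44, 48, 56, 64, 66, 92, 100]
Step 2: The number of values is n = 12.
Step 3: Since n is even, the median is the average of positions 6 and 7:
  Median = (44 + 48) / 2 = 46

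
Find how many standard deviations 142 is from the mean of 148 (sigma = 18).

-0.3333

Step 1: Recall the z-score formula: z = (x - mu) / sigma
Step 2: Substitute values: z = (142 - 148) / 18
Step 3: z = -6 / 18 = -0.3333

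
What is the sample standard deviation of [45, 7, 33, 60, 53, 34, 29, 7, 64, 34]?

19.648

Step 1: Compute the mean: 36.6
Step 2: Sum of squared deviations from the mean: 3474.4
Step 3: Sample variance = 3474.4 / 9 = 386.0444
Step 4: Standard deviation = sqrt(386.0444) = 19.648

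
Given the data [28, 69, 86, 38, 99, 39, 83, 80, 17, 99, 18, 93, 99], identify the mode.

99

Step 1: Count the frequency of each value:
  17: appears 1 time(s)
  18: appears 1 time(s)
  28: appears 1 time(s)
  38: appears 1 time(s)
  39: appears 1 time(s)
  69: appears 1 time(s)
  80: appears 1 time(s)
  83: appears 1 time(s)
  86: appears 1 time(s)
  93: appears 1 time(s)
  99: appears 3 time(s)
Step 2: The value 99 appears most frequently (3 times).
Step 3: Mode = 99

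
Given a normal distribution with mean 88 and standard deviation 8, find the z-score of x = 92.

0.5

Step 1: Recall the z-score formula: z = (x - mu) / sigma
Step 2: Substitute values: z = (92 - 88) / 8
Step 3: z = 4 / 8 = 0.5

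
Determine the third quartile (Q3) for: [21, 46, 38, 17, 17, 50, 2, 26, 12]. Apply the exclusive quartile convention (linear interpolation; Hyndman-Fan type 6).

42

Step 1: Sort the data: [2, 12, 17, 17, 21, 26, 38, 46, 50]
Step 2: n = 9
Step 3: Using the exclusive quartile method:
  Q1 = 14.5
  Q2 (median) = 21
  Q3 = 42
  IQR = Q3 - Q1 = 42 - 14.5 = 27.5
Step 4: Q3 = 42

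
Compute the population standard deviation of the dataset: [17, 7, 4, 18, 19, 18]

5.9838

Step 1: Compute the mean: 13.8333
Step 2: Sum of squared deviations from the mean: 214.8333
Step 3: Population variance = 214.8333 / 6 = 35.8056
Step 4: Standard deviation = sqrt(35.8056) = 5.9838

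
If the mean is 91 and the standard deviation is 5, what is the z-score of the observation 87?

-0.8

Step 1: Recall the z-score formula: z = (x - mu) / sigma
Step 2: Substitute values: z = (87 - 91) / 5
Step 3: z = -4 / 5 = -0.8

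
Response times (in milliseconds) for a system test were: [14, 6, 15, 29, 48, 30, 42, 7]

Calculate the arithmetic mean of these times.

23.875

Step 1: Sum all values: 14 + 6 + 15 + 29 + 48 + 30 + 42 + 7 = 191
Step 2: Count the number of values: n = 8
Step 3: Mean = sum / n = 191 / 8 = 23.875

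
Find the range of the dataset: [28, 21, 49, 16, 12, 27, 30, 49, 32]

37

Step 1: Identify the maximum value: max = 49
Step 2: Identify the minimum value: min = 12
Step 3: Range = max - min = 49 - 12 = 37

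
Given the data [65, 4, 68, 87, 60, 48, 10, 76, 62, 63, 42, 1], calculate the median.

61

Step 1: Sort the data in ascending order: [1, 4, 10, 42, 48, 60, 62, 63, 65, 68, 76, 87]
Step 2: The number of values is n = 12.
Step 3: Since n is even, the median is the average of positions 6 and 7:
  Median = (60 + 62) / 2 = 61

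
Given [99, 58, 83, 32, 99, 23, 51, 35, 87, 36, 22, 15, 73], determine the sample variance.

919.3077

Step 1: Compute the mean: (99 + 58 + 83 + 32 + 99 + 23 + 51 + 35 + 87 + 36 + 22 + 15 + 73) / 13 = 54.8462
Step 2: Compute squared deviations from the mean:
  (99 - 54.8462)^2 = 1949.5621
  (58 - 54.8462)^2 = 9.9467
  (83 - 54.8462)^2 = 792.6391
  (32 - 54.8462)^2 = 521.9467
  (99 - 54.8462)^2 = 1949.5621
  (23 - 54.8462)^2 = 1014.1775
  (51 - 54.8462)^2 = 14.7929
  (35 - 54.8462)^2 = 393.8698
  (87 - 54.8462)^2 = 1033.8698
  (36 - 54.8462)^2 = 355.1775
  (22 - 54.8462)^2 = 1078.8698
  (15 - 54.8462)^2 = 1587.716
  (73 - 54.8462)^2 = 329.5621
Step 3: Sum of squared deviations = 11031.6923
Step 4: Sample variance = 11031.6923 / 12 = 919.3077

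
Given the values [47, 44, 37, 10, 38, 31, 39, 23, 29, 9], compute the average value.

30.7

Step 1: Sum all values: 47 + 44 + 37 + 10 + 38 + 31 + 39 + 23 + 29 + 9 = 307
Step 2: Count the number of values: n = 10
Step 3: Mean = sum / n = 307 / 10 = 30.7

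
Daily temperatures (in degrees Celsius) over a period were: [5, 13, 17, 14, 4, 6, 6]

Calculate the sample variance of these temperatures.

27.2381

Step 1: Compute the mean: (5 + 13 + 17 + 14 + 4 + 6 + 6) / 7 = 9.2857
Step 2: Compute squared deviations from the mean:
  (5 - 9.2857)^2 = 18.3673
  (13 - 9.2857)^2 = 13.7959
  (17 - 9.2857)^2 = 59.5102
  (14 - 9.2857)^2 = 22.2245
  (4 - 9.2857)^2 = 27.9388
  (6 - 9.2857)^2 = 10.7959
  (6 - 9.2857)^2 = 10.7959
Step 3: Sum of squared deviations = 163.4286
Step 4: Sample variance = 163.4286 / 6 = 27.2381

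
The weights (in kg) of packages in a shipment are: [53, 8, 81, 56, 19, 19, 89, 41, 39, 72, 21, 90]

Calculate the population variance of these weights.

777.3333

Step 1: Compute the mean: (53 + 8 + 81 + 56 + 19 + 19 + 89 + 41 + 39 + 72 + 21 + 90) / 12 = 49
Step 2: Compute squared deviations from the mean:
  (53 - 49)^2 = 16
  (8 - 49)^2 = 1681
  (81 - 49)^2 = 1024
  (56 - 49)^2 = 49
  (19 - 49)^2 = 900
  (19 - 49)^2 = 900
  (89 - 49)^2 = 1600
  (41 - 49)^2 = 64
  (39 - 49)^2 = 100
  (72 - 49)^2 = 529
  (21 - 49)^2 = 784
  (90 - 49)^2 = 1681
Step 3: Sum of squared deviations = 9328
Step 4: Population variance = 9328 / 12 = 777.3333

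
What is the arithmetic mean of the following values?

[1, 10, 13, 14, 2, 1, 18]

8.4286

Step 1: Sum all values: 1 + 10 + 13 + 14 + 2 + 1 + 18 = 59
Step 2: Count the number of values: n = 7
Step 3: Mean = sum / n = 59 / 7 = 8.4286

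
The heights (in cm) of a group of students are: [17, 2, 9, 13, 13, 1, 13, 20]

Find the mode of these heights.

13

Step 1: Count the frequency of each value:
  1: appears 1 time(s)
  2: appears 1 time(s)
  9: appears 1 time(s)
  13: appears 3 time(s)
  17: appears 1 time(s)
  20: appears 1 time(s)
Step 2: The value 13 appears most frequently (3 times).
Step 3: Mode = 13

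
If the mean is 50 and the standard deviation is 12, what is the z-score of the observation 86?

3

Step 1: Recall the z-score formula: z = (x - mu) / sigma
Step 2: Substitute values: z = (86 - 50) / 12
Step 3: z = 36 / 12 = 3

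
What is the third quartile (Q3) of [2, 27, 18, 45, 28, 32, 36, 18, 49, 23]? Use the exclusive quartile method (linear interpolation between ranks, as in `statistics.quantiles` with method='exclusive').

38.25

Step 1: Sort the data: [2, 18, 18, 23, 27, 28, 32, 36, 45, 49]
Step 2: n = 10
Step 3: Using the exclusive quartile method:
  Q1 = 18
  Q2 (median) = 27.5
  Q3 = 38.25
  IQR = Q3 - Q1 = 38.25 - 18 = 20.25
Step 4: Q3 = 38.25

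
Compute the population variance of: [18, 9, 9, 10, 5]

18.16

Step 1: Compute the mean: (18 + 9 + 9 + 10 + 5) / 5 = 10.2
Step 2: Compute squared deviations from the mean:
  (18 - 10.2)^2 = 60.84
  (9 - 10.2)^2 = 1.44
  (9 - 10.2)^2 = 1.44
  (10 - 10.2)^2 = 0.04
  (5 - 10.2)^2 = 27.04
Step 3: Sum of squared deviations = 90.8
Step 4: Population variance = 90.8 / 5 = 18.16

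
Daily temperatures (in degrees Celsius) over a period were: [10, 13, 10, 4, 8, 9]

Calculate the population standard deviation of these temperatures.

2.708

Step 1: Compute the mean: 9
Step 2: Sum of squared deviations from the mean: 44
Step 3: Population variance = 44 / 6 = 7.3333
Step 4: Standard deviation = sqrt(7.3333) = 2.708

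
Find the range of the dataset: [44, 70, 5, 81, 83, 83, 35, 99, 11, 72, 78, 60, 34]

94

Step 1: Identify the maximum value: max = 99
Step 2: Identify the minimum value: min = 5
Step 3: Range = max - min = 99 - 5 = 94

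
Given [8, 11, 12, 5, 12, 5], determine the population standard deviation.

3.0231

Step 1: Compute the mean: 8.8333
Step 2: Sum of squared deviations from the mean: 54.8333
Step 3: Population variance = 54.8333 / 6 = 9.1389
Step 4: Standard deviation = sqrt(9.1389) = 3.0231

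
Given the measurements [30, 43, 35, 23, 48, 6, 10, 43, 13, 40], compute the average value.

29.1

Step 1: Sum all values: 30 + 43 + 35 + 23 + 48 + 6 + 10 + 43 + 13 + 40 = 291
Step 2: Count the number of values: n = 10
Step 3: Mean = sum / n = 291 / 10 = 29.1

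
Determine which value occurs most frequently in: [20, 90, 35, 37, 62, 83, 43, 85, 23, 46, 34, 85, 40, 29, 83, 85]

85

Step 1: Count the frequency of each value:
  20: appears 1 time(s)
  23: appears 1 time(s)
  29: appears 1 time(s)
  34: appears 1 time(s)
  35: appears 1 time(s)
  37: appears 1 time(s)
  40: appears 1 time(s)
  43: appears 1 time(s)
  46: appears 1 time(s)
  62: appears 1 time(s)
  83: appears 2 time(s)
  85: appears 3 time(s)
  90: appears 1 time(s)
Step 2: The value 85 appears most frequently (3 times).
Step 3: Mode = 85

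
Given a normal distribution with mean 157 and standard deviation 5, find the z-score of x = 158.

0.2

Step 1: Recall the z-score formula: z = (x - mu) / sigma
Step 2: Substitute values: z = (158 - 157) / 5
Step 3: z = 1 / 5 = 0.2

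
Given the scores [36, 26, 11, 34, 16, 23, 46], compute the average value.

27.4286

Step 1: Sum all values: 36 + 26 + 11 + 34 + 16 + 23 + 46 = 192
Step 2: Count the number of values: n = 7
Step 3: Mean = sum / n = 192 / 7 = 27.4286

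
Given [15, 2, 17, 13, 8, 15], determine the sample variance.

31.8667

Step 1: Compute the mean: (15 + 2 + 17 + 13 + 8 + 15) / 6 = 11.6667
Step 2: Compute squared deviations from the mean:
  (15 - 11.6667)^2 = 11.1111
  (2 - 11.6667)^2 = 93.4444
  (17 - 11.6667)^2 = 28.4444
  (13 - 11.6667)^2 = 1.7778
  (8 - 11.6667)^2 = 13.4444
  (15 - 11.6667)^2 = 11.1111
Step 3: Sum of squared deviations = 159.3333
Step 4: Sample variance = 159.3333 / 5 = 31.8667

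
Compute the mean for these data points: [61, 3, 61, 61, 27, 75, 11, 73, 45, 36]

45.3

Step 1: Sum all values: 61 + 3 + 61 + 61 + 27 + 75 + 11 + 73 + 45 + 36 = 453
Step 2: Count the number of values: n = 10
Step 3: Mean = sum / n = 453 / 10 = 45.3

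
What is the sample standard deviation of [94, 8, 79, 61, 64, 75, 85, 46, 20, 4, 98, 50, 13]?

33.2203

Step 1: Compute the mean: 53.6154
Step 2: Sum of squared deviations from the mean: 13243.0769
Step 3: Sample variance = 13243.0769 / 12 = 1103.5897
Step 4: Standard deviation = sqrt(1103.5897) = 33.2203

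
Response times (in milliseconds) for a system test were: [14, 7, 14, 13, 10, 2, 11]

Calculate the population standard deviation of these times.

4.0507

Step 1: Compute the mean: 10.1429
Step 2: Sum of squared deviations from the mean: 114.8571
Step 3: Population variance = 114.8571 / 7 = 16.4082
Step 4: Standard deviation = sqrt(16.4082) = 4.0507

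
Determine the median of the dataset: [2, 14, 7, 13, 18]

13

Step 1: Sort the data in ascending order: [2, 7, 13, 14, 18]
Step 2: The number of values is n = 5.
Step 3: Since n is odd, the median is the middle value at position 3: 13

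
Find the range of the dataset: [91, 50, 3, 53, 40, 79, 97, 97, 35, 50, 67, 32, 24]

94

Step 1: Identify the maximum value: max = 97
Step 2: Identify the minimum value: min = 3
Step 3: Range = max - min = 97 - 3 = 94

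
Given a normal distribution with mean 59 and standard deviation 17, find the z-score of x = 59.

0

Step 1: Recall the z-score formula: z = (x - mu) / sigma
Step 2: Substitute values: z = (59 - 59) / 17
Step 3: z = 0 / 17 = 0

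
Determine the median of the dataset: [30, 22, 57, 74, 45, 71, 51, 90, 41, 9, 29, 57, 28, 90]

48

Step 1: Sort the data in ascending order: [9, 22, 28, 29, 30, 41, 45, 51, 57, 57, 71, 74, 90, 90]
Step 2: The number of values is n = 14.
Step 3: Since n is even, the median is the average of positions 7 and 8:
  Median = (45 + 51) / 2 = 48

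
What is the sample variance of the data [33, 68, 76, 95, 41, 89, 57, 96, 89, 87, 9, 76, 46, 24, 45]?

775.781

Step 1: Compute the mean: (33 + 68 + 76 + 95 + 41 + 89 + 57 + 96 + 89 + 87 + 9 + 76 + 46 + 24 + 45) / 15 = 62.0667
Step 2: Compute squared deviations from the mean:
  (33 - 62.0667)^2 = 844.8711
  (68 - 62.0667)^2 = 35.2044
  (76 - 62.0667)^2 = 194.1378
  (95 - 62.0667)^2 = 1084.6044
  (41 - 62.0667)^2 = 443.8044
  (89 - 62.0667)^2 = 725.4044
  (57 - 62.0667)^2 = 25.6711
  (96 - 62.0667)^2 = 1151.4711
  (89 - 62.0667)^2 = 725.4044
  (87 - 62.0667)^2 = 621.6711
  (9 - 62.0667)^2 = 2816.0711
  (76 - 62.0667)^2 = 194.1378
  (46 - 62.0667)^2 = 258.1378
  (24 - 62.0667)^2 = 1449.0711
  (45 - 62.0667)^2 = 291.2711
Step 3: Sum of squared deviations = 10860.9333
Step 4: Sample variance = 10860.9333 / 14 = 775.781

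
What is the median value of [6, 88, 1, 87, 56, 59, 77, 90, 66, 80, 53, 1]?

62.5

Step 1: Sort the data in ascending order: [1, 1, 6, 53, 56, 59, 66, 77, 80, 87, 88, 90]
Step 2: The number of values is n = 12.
Step 3: Since n is even, the median is the average of positions 6 and 7:
  Median = (59 + 66) / 2 = 62.5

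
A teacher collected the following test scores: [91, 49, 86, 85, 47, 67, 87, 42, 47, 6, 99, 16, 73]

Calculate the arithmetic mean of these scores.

61.1538

Step 1: Sum all values: 91 + 49 + 86 + 85 + 47 + 67 + 87 + 42 + 47 + 6 + 99 + 16 + 73 = 795
Step 2: Count the number of values: n = 13
Step 3: Mean = sum / n = 795 / 13 = 61.1538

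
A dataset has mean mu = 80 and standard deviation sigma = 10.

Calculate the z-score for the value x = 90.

1

Step 1: Recall the z-score formula: z = (x - mu) / sigma
Step 2: Substitute values: z = (90 - 80) / 10
Step 3: z = 10 / 10 = 1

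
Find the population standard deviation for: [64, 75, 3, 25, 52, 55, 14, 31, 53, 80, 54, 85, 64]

24.3138

Step 1: Compute the mean: 50.3846
Step 2: Sum of squared deviations from the mean: 7685.0769
Step 3: Population variance = 7685.0769 / 13 = 591.1598
Step 4: Standard deviation = sqrt(591.1598) = 24.3138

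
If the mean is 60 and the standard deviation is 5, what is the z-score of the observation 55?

-1

Step 1: Recall the z-score formula: z = (x - mu) / sigma
Step 2: Substitute values: z = (55 - 60) / 5
Step 3: z = -5 / 5 = -1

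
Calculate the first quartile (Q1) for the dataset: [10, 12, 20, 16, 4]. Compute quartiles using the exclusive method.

7

Step 1: Sort the data: [4, 10, 12, 16, 20]
Step 2: n = 5
Step 3: Using the exclusive quartile method:
  Q1 = 7
  Q2 (median) = 12
  Q3 = 18
  IQR = Q3 - Q1 = 18 - 7 = 11
Step 4: Q1 = 7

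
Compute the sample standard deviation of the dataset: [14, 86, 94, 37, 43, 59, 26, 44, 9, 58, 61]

26.967

Step 1: Compute the mean: 48.2727
Step 2: Sum of squared deviations from the mean: 7272.1818
Step 3: Sample variance = 7272.1818 / 10 = 727.2182
Step 4: Standard deviation = sqrt(727.2182) = 26.967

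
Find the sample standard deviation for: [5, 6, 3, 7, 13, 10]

3.6148

Step 1: Compute the mean: 7.3333
Step 2: Sum of squared deviations from the mean: 65.3333
Step 3: Sample variance = 65.3333 / 5 = 13.0667
Step 4: Standard deviation = sqrt(13.0667) = 3.6148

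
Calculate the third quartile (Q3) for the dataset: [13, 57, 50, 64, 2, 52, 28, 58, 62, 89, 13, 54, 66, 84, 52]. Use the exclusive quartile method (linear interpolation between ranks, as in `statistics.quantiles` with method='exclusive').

64

Step 1: Sort the data: [2, 13, 13, 28, 50, 52, 52, 54, 57, 58, 62, 64, 66, 84, 89]
Step 2: n = 15
Step 3: Using the exclusive quartile method:
  Q1 = 28
  Q2 (median) = 54
  Q3 = 64
  IQR = Q3 - Q1 = 64 - 28 = 36
Step 4: Q3 = 64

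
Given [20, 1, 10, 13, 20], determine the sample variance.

62.7

Step 1: Compute the mean: (20 + 1 + 10 + 13 + 20) / 5 = 12.8
Step 2: Compute squared deviations from the mean:
  (20 - 12.8)^2 = 51.84
  (1 - 12.8)^2 = 139.24
  (10 - 12.8)^2 = 7.84
  (13 - 12.8)^2 = 0.04
  (20 - 12.8)^2 = 51.84
Step 3: Sum of squared deviations = 250.8
Step 4: Sample variance = 250.8 / 4 = 62.7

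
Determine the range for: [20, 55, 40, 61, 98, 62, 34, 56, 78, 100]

80

Step 1: Identify the maximum value: max = 100
Step 2: Identify the minimum value: min = 20
Step 3: Range = max - min = 100 - 20 = 80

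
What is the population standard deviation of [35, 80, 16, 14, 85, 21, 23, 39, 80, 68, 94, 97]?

31.1404

Step 1: Compute the mean: 54.3333
Step 2: Sum of squared deviations from the mean: 11636.6667
Step 3: Population variance = 11636.6667 / 12 = 969.7222
Step 4: Standard deviation = sqrt(969.7222) = 31.1404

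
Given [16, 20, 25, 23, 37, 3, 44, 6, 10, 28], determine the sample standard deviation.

13.1217

Step 1: Compute the mean: 21.2
Step 2: Sum of squared deviations from the mean: 1549.6
Step 3: Sample variance = 1549.6 / 9 = 172.1778
Step 4: Standard deviation = sqrt(172.1778) = 13.1217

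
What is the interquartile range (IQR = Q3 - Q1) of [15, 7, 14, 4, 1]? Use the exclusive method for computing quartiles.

12

Step 1: Sort the data: [1, 4, 7, 14, 15]
Step 2: n = 5
Step 3: Using the exclusive quartile method:
  Q1 = 2.5
  Q2 (median) = 7
  Q3 = 14.5
  IQR = Q3 - Q1 = 14.5 - 2.5 = 12
Step 4: IQR = 12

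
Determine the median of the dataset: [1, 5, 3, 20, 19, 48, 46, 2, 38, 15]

17

Step 1: Sort the data in ascending order: [1, 2, 3, 5, 15, 19, 20, 38, 46, 48]
Step 2: The number of values is n = 10.
Step 3: Since n is even, the median is the average of positions 5 and 6:
  Median = (15 + 19) / 2 = 17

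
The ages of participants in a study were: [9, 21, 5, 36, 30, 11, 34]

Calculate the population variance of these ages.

139.2653

Step 1: Compute the mean: (9 + 21 + 5 + 36 + 30 + 11 + 34) / 7 = 20.8571
Step 2: Compute squared deviations from the mean:
  (9 - 20.8571)^2 = 140.5918
  (21 - 20.8571)^2 = 0.0204
  (5 - 20.8571)^2 = 251.449
  (36 - 20.8571)^2 = 229.3061
  (30 - 20.8571)^2 = 83.5918
  (11 - 20.8571)^2 = 97.1633
  (34 - 20.8571)^2 = 172.7347
Step 3: Sum of squared deviations = 974.8571
Step 4: Population variance = 974.8571 / 7 = 139.2653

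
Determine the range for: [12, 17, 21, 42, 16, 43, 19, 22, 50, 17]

38

Step 1: Identify the maximum value: max = 50
Step 2: Identify the minimum value: min = 12
Step 3: Range = max - min = 50 - 12 = 38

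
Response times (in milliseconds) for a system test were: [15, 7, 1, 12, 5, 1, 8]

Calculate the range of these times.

14

Step 1: Identify the maximum value: max = 15
Step 2: Identify the minimum value: min = 1
Step 3: Range = max - min = 15 - 1 = 14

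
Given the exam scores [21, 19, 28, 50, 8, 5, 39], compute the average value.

24.2857

Step 1: Sum all values: 21 + 19 + 28 + 50 + 8 + 5 + 39 = 170
Step 2: Count the number of values: n = 7
Step 3: Mean = sum / n = 170 / 7 = 24.2857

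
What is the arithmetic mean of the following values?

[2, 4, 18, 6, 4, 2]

6

Step 1: Sum all values: 2 + 4 + 18 + 6 + 4 + 2 = 36
Step 2: Count the number of values: n = 6
Step 3: Mean = sum / n = 36 / 6 = 6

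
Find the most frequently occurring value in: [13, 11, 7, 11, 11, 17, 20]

11

Step 1: Count the frequency of each value:
  7: appears 1 time(s)
  11: appears 3 time(s)
  13: appears 1 time(s)
  17: appears 1 time(s)
  20: appears 1 time(s)
Step 2: The value 11 appears most frequently (3 times).
Step 3: Mode = 11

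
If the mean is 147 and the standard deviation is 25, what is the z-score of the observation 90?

-2.28

Step 1: Recall the z-score formula: z = (x - mu) / sigma
Step 2: Substitute values: z = (90 - 147) / 25
Step 3: z = -57 / 25 = -2.28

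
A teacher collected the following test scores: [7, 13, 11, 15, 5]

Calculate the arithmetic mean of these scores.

10.2

Step 1: Sum all values: 7 + 13 + 11 + 15 + 5 = 51
Step 2: Count the number of values: n = 5
Step 3: Mean = sum / n = 51 / 5 = 10.2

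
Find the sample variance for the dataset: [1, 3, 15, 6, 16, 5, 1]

39.5714

Step 1: Compute the mean: (1 + 3 + 15 + 6 + 16 + 5 + 1) / 7 = 6.7143
Step 2: Compute squared deviations from the mean:
  (1 - 6.7143)^2 = 32.6531
  (3 - 6.7143)^2 = 13.7959
  (15 - 6.7143)^2 = 68.6531
  (6 - 6.7143)^2 = 0.5102
  (16 - 6.7143)^2 = 86.2245
  (5 - 6.7143)^2 = 2.9388
  (1 - 6.7143)^2 = 32.6531
Step 3: Sum of squared deviations = 237.4286
Step 4: Sample variance = 237.4286 / 6 = 39.5714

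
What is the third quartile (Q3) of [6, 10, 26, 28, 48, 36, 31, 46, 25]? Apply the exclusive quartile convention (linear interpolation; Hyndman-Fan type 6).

41

Step 1: Sort the data: [6, 10, 25, 26, 28, 31, 36, 46, 48]
Step 2: n = 9
Step 3: Using the exclusive quartile method:
  Q1 = 17.5
  Q2 (median) = 28
  Q3 = 41
  IQR = Q3 - Q1 = 41 - 17.5 = 23.5
Step 4: Q3 = 41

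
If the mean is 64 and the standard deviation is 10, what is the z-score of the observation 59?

-0.5

Step 1: Recall the z-score formula: z = (x - mu) / sigma
Step 2: Substitute values: z = (59 - 64) / 10
Step 3: z = -5 / 10 = -0.5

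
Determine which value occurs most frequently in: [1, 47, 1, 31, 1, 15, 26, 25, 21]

1

Step 1: Count the frequency of each value:
  1: appears 3 time(s)
  15: appears 1 time(s)
  21: appears 1 time(s)
  25: appears 1 time(s)
  26: appears 1 time(s)
  31: appears 1 time(s)
  47: appears 1 time(s)
Step 2: The value 1 appears most frequently (3 times).
Step 3: Mode = 1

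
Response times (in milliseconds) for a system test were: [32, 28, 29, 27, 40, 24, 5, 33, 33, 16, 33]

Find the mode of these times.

33

Step 1: Count the frequency of each value:
  5: appears 1 time(s)
  16: appears 1 time(s)
  24: appears 1 time(s)
  27: appears 1 time(s)
  28: appears 1 time(s)
  29: appears 1 time(s)
  32: appears 1 time(s)
  33: appears 3 time(s)
  40: appears 1 time(s)
Step 2: The value 33 appears most frequently (3 times).
Step 3: Mode = 33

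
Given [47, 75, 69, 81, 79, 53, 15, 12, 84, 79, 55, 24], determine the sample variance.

702.6288

Step 1: Compute the mean: (47 + 75 + 69 + 81 + 79 + 53 + 15 + 12 + 84 + 79 + 55 + 24) / 12 = 56.0833
Step 2: Compute squared deviations from the mean:
  (47 - 56.0833)^2 = 82.5069
  (75 - 56.0833)^2 = 357.8403
  (69 - 56.0833)^2 = 166.8403
  (81 - 56.0833)^2 = 620.8403
  (79 - 56.0833)^2 = 525.1736
  (53 - 56.0833)^2 = 9.5069
  (15 - 56.0833)^2 = 1687.8403
  (12 - 56.0833)^2 = 1943.3403
  (84 - 56.0833)^2 = 779.3403
  (79 - 56.0833)^2 = 525.1736
  (55 - 56.0833)^2 = 1.1736
  (24 - 56.0833)^2 = 1029.3403
Step 3: Sum of squared deviations = 7728.9167
Step 4: Sample variance = 7728.9167 / 11 = 702.6288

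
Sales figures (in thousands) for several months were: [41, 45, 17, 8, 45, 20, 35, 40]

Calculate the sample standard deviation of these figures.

14.3122

Step 1: Compute the mean: 31.375
Step 2: Sum of squared deviations from the mean: 1433.875
Step 3: Sample variance = 1433.875 / 7 = 204.8393
Step 4: Standard deviation = sqrt(204.8393) = 14.3122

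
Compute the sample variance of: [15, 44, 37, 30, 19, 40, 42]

132.2857

Step 1: Compute the mean: (15 + 44 + 37 + 30 + 19 + 40 + 42) / 7 = 32.4286
Step 2: Compute squared deviations from the mean:
  (15 - 32.4286)^2 = 303.7551
  (44 - 32.4286)^2 = 133.898
  (37 - 32.4286)^2 = 20.898
  (30 - 32.4286)^2 = 5.898
  (19 - 32.4286)^2 = 180.3265
  (40 - 32.4286)^2 = 57.3265
  (42 - 32.4286)^2 = 91.6122
Step 3: Sum of squared deviations = 793.7143
Step 4: Sample variance = 793.7143 / 6 = 132.2857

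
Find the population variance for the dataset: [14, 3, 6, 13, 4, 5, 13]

19.9184

Step 1: Compute the mean: (14 + 3 + 6 + 13 + 4 + 5 + 13) / 7 = 8.2857
Step 2: Compute squared deviations from the mean:
  (14 - 8.2857)^2 = 32.6531
  (3 - 8.2857)^2 = 27.9388
  (6 - 8.2857)^2 = 5.2245
  (13 - 8.2857)^2 = 22.2245
  (4 - 8.2857)^2 = 18.3673
  (5 - 8.2857)^2 = 10.7959
  (13 - 8.2857)^2 = 22.2245
Step 3: Sum of squared deviations = 139.4286
Step 4: Population variance = 139.4286 / 7 = 19.9184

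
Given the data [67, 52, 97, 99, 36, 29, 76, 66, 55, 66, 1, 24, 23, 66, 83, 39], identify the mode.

66

Step 1: Count the frequency of each value:
  1: appears 1 time(s)
  23: appears 1 time(s)
  24: appears 1 time(s)
  29: appears 1 time(s)
  36: appears 1 time(s)
  39: appears 1 time(s)
  52: appears 1 time(s)
  55: appears 1 time(s)
  66: appears 3 time(s)
  67: appears 1 time(s)
  76: appears 1 time(s)
  83: appears 1 time(s)
  97: appears 1 time(s)
  99: appears 1 time(s)
Step 2: The value 66 appears most frequently (3 times).
Step 3: Mode = 66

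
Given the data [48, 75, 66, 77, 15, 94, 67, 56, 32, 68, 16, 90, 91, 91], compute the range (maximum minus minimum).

79

Step 1: Identify the maximum value: max = 94
Step 2: Identify the minimum value: min = 15
Step 3: Range = max - min = 94 - 15 = 79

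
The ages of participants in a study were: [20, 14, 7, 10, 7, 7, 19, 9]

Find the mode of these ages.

7

Step 1: Count the frequency of each value:
  7: appears 3 time(s)
  9: appears 1 time(s)
  10: appears 1 time(s)
  14: appears 1 time(s)
  19: appears 1 time(s)
  20: appears 1 time(s)
Step 2: The value 7 appears most frequently (3 times).
Step 3: Mode = 7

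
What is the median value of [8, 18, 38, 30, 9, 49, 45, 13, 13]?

18

Step 1: Sort the data in ascending order: [8, 9, 13, 13, 18, 30, 38, 45, 49]
Step 2: The number of values is n = 9.
Step 3: Since n is odd, the median is the middle value at position 5: 18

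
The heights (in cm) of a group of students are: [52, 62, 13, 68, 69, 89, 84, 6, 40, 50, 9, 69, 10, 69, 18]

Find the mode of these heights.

69

Step 1: Count the frequency of each value:
  6: appears 1 time(s)
  9: appears 1 time(s)
  10: appears 1 time(s)
  13: appears 1 time(s)
  18: appears 1 time(s)
  40: appears 1 time(s)
  50: appears 1 time(s)
  52: appears 1 time(s)
  62: appears 1 time(s)
  68: appears 1 time(s)
  69: appears 3 time(s)
  84: appears 1 time(s)
  89: appears 1 time(s)
Step 2: The value 69 appears most frequently (3 times).
Step 3: Mode = 69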